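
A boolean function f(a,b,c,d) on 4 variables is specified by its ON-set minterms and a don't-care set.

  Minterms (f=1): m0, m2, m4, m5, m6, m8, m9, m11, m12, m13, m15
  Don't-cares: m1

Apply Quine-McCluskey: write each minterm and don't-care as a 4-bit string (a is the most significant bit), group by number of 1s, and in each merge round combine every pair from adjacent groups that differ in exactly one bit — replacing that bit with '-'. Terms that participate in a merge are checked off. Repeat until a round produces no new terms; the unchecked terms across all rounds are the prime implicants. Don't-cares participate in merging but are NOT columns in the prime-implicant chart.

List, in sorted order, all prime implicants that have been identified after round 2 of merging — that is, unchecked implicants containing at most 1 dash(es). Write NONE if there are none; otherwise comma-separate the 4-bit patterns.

NONE

Round 0: 0000✓ 0001✓ 0010✓ 0100✓ 0101✓ 0110✓ 1000✓ 1001✓ 1011✓ 1100✓ 1101✓ 1111✓
Round 1: -000✓ -001✓ -100✓ -101✓ 0-00✓ 0-01✓ 0-10✓ 00-0✓ 000-✓ 01-0✓ 010-✓ 1-00✓ 1-01✓ 1-11✓ 10-1✓ 100-✓ 11-1✓ 110-✓
Round 2: --00✓ --01✓ -00-✓ -10-✓ 0--0 0-0-✓ 1--1 1-0-✓
Round 3: --0-
PIs = {--0-, 0--0, 1--1}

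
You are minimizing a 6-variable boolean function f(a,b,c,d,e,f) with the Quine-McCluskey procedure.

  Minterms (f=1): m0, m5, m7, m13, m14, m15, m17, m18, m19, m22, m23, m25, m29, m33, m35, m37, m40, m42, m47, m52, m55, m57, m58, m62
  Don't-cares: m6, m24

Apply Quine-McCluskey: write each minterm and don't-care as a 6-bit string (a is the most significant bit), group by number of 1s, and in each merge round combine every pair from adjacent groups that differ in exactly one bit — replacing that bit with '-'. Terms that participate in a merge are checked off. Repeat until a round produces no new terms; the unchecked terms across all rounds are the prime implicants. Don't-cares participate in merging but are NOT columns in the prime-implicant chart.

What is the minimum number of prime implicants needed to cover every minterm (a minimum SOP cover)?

Round 0: 000000 000101✓ 000110✓ 000111✓ 001101✓ 001110✓ 001111✓ 010001✓ 010010✓ 010011✓ 010110✓ 010111✓ 011000✓ 011001✓ 011101✓ 100001✓ 100011✓ 100101✓ 101000✓ 101010✓ 101111✓ 110100 110111✓ 111001✓ 111010✓ 111110✓
Round 1: -00101 -01111 -10111 -11001 0-0110✓ 0-0111✓ 0-1101 00-101✓ 00-110✓ 00-111✓ 0001-1✓ 00011-✓ 0011-1✓ 00111-✓ 01-001 010-10✓ 010-11✓ 0100-1 01001-✓ 01011-✓ 011-01 01100- 1-1010 100-01 1000-1 1010-0 111-10
Round 2: 0-011- 00-1-1 00-11- 010-1-
PIs = {-00101, -01111, -10111, -11001, 0-011-, 0-1101, 00-1-1, 00-11-, 000000, 01-001, 010-1-, 0100-1, 011-01, 01100-, 1-1010, 100-01, 1000-1, 1010-0, 110100, 111-10}
Coverage chart:
  m0: 000000 ←essential
  m5: -00101,00-1-1
  m7: 0-011-,00-1-1,00-11-
  m13: 0-1101,00-1-1
  m14: 00-11- ←essential
  m15: -01111,00-1-1,00-11-
  m17: 01-001,0100-1
  m18: 010-1- ←essential
  m19: 010-1-,0100-1
  m22: 0-011-,010-1-
  m23: -10111,0-011-,010-1-
  m25: -11001,01-001,011-01,01100-
  m29: 0-1101,011-01
  m33: 100-01,1000-1
  m35: 1000-1 ←essential
  m37: -00101,100-01
  m40: 1010-0 ←essential
  m42: 1-1010,1010-0
  m47: -01111 ←essential
  m52: 110100 ←essential
  m55: -10111 ←essential
  m57: -11001 ←essential
  m58: 1-1010,111-10
  m62: 111-10 ←essential
Essential: -01111, -10111, -11001, 00-11-, 000000, 010-1-, 1000-1, 1010-0, 110100, 111-10
Petrick residual → -00101, 0-1101, 01-001
Min cover (13 terms): b'c'de'f + b'cdef + bc'def + bcd'e'f + a'cde'f + a'b'de + a'b'c'd'e'f' + a'bd'e'f + a'bc'e + ab'c'd'f + ab'cd'f' + abc'de'f' + abcef'

13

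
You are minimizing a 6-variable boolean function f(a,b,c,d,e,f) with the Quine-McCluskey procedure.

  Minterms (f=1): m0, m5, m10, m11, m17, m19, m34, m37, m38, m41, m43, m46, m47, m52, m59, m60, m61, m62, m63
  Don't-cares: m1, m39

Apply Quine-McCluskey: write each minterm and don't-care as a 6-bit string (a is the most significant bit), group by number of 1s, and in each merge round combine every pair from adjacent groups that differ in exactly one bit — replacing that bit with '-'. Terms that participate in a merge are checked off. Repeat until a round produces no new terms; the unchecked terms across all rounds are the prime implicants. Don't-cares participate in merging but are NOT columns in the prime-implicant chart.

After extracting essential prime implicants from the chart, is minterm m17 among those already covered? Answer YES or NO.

YES

size-2^0 implicants → 000000(✓)  000001(✓)  000101(✓)  001010(✓)  001011(✓)  010001(✓)  010011(✓)  100010(✓)  100101(✓)  100110(✓)  100111(✓)  101001(✓)  101011(✓)  101110(✓)  101111(✓)  110100(✓)  111011(✓)  111100(✓)  111101(✓)  111110(✓)  111111(✓)
size-2^1 implicants → -00101  -01011  0-0001  000-01  00000-  00101-  0100-1  1-1011(✓)  1-1110(✓)  1-1111(✓)  10-110(✓)  10-111(✓)  100-10  1001-1  10011-(✓)  101-11(✓)  1010-1  10111-(✓)  11-100  111-11(✓)  1111-0(✓)  1111-1(✓)  11110-(✓)  11111-(✓)
size-2^2 implicants → 1-1-11  1-111-  10-11-  1111--
Unchecked terms (primes): -00101, -01011, 0-0001, 000-01, 00000-, 00101-, 0100-1, 1-1-11, 1-111-, 10-11-, 100-10, 1001-1, 1010-1, 11-100, 1111--
Minterm coverage:
  m0 ⊆ 00000- [E]
  m5 ⊆ -00101,000-01
  m10 ⊆ 00101- [E]
  m11 ⊆ -01011,00101-
  m17 ⊆ 0-0001,0100-1
  m19 ⊆ 0100-1 [E]
  m34 ⊆ 100-10 [E]
  m37 ⊆ -00101,1001-1
  m38 ⊆ 10-11-,100-10
  m41 ⊆ 1010-1 [E]
  m43 ⊆ -01011,1-1-11,1010-1
  m46 ⊆ 1-111-,10-11-
  m47 ⊆ 1-1-11,1-111-,10-11-
  m52 ⊆ 11-100 [E]
  m59 ⊆ 1-1-11 [E]
  m60 ⊆ 11-100,1111--
  m61 ⊆ 1111-- [E]
  m62 ⊆ 1-111-,1111--
  m63 ⊆ 1-1-11,1-111-,1111--
E = {00000-, 00101-, 0100-1, 1-1-11, 100-10, 1010-1, 11-100, 1111--}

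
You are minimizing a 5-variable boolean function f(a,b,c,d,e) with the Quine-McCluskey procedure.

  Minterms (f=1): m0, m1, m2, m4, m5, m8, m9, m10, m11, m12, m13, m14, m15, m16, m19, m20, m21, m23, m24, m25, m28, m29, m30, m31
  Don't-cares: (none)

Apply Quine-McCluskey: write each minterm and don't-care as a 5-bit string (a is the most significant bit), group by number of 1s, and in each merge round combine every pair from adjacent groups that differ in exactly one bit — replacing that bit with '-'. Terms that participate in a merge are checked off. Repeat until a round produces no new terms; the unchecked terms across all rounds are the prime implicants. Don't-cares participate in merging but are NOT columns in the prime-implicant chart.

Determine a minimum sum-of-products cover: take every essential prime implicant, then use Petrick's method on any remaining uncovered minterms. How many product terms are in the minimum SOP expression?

[col 0] 00000*, 00001*, 00010*, 00100*, 00101*, 01000*, 01001*, 01010*, 01011*, 01100*, 01101*, 01110*, 01111*, 10000*, 10011*, 10100*, 10101*, 10111*, 11000*, 11001*, 11100*, 11101*, 11110*, 11111*
[col 1] -0000*, -0100*, -0101*, -1000*, -1001*, -1100*, -1101*, -1110*, -1111*, 0-000*, 0-001*, 0-010*, 0-100*, 0-101*, 00-00*, 00-01*, 000-0*, 0000-*, 0010-*, 01-00*, 01-01*, 01-10*, 01-11*, 010-0*, 010-1*, 0100-*, 0101-*, 011-0*, 011-1*, 0110-*, 0111-*, 1-000*, 1-100*, 1-101*, 1-111*, 10-00*, 10-11, 101-1*, 1010-*, 11-00*, 11-01*, 1100-*, 111-0*, 111-1*, 1110-*, 1111-*
[col 2] --000*, --100*, --101*, -0-00*, -010-*, -1-00*, -1-01*, -100-*, -11-0*, -11-1*, -110-*, -111-*, 0--00*, 0--01*, 0-0-0, 0-00-*, 0-10-*, 00-0-*, 01--0*, 01--1*, 01-0-*, 01-1-*, 010--*, 011--*, 1--00*, 1-1-1, 1-10-*, 11-0-*, 111--*
[col 3] ---00, --10-, -1-0-, -11--, 0--0-, 01---
Prime implicants: ---00, --10-, -1-0-, -11--, 0--0-, 0-0-0, 01---, 1-1-1, 10-11
PI chart (minterm → PIs covering it):
  0 | ---00,0--0-,0-0-0
  1 | 0--0-  (sole → essential)
  2 | 0-0-0  (sole → essential)
  4 | ---00,--10-,0--0-
  5 | --10-,0--0-
  8 | ---00,-1-0-,0--0-,0-0-0,01---
  9 | -1-0-,0--0-,01---
  10 | 0-0-0,01---
  11 | 01---  (sole → essential)
  12 | ---00,--10-,-1-0-,-11--,0--0-,01---
  13 | --10-,-1-0-,-11--,0--0-,01---
  14 | -11--,01---
  15 | -11--,01---
  16 | ---00  (sole → essential)
  19 | 10-11  (sole → essential)
  20 | ---00,--10-
  21 | --10-,1-1-1
  23 | 1-1-1,10-11
  24 | ---00,-1-0-
  25 | -1-0-  (sole → essential)
  28 | ---00,--10-,-1-0-,-11--
  29 | --10-,-1-0-,-11--,1-1-1
  30 | -11--  (sole → essential)
  31 | -11--,1-1-1
Essential prime implicants: ---00, -1-0-, -11--, 0--0-, 0-0-0, 01---, 10-11
Petrick residual → --10-
Minimum SOP uses 8 PIs: d'e' + cd' + bd' + bc + a'd' + a'c'e' + a'b + ab'de

8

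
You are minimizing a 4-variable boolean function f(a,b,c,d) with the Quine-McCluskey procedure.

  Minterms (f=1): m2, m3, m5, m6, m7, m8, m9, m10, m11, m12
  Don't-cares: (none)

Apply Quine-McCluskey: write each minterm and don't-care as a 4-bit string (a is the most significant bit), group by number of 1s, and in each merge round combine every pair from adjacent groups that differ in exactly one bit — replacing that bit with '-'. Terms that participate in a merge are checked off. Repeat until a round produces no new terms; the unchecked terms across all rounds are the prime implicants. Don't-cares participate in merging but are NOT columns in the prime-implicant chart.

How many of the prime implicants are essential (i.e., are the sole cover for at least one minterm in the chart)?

size-2^0 implicants → 0010(✓)  0011(✓)  0101(✓)  0110(✓)  0111(✓)  1000(✓)  1001(✓)  1010(✓)  1011(✓)  1100(✓)
size-2^1 implicants → -010(✓)  -011(✓)  0-10(✓)  0-11(✓)  001-(✓)  01-1  011-(✓)  1-00  10-0(✓)  10-1(✓)  100-(✓)  101-(✓)
size-2^2 implicants → -01-  0-1-  10--
Unchecked terms (primes): -01-, 0-1-, 01-1, 1-00, 10--
Minterm coverage:
  m2 ⊆ -01-,0-1-
  m3 ⊆ -01-,0-1-
  m5 ⊆ 01-1 [E]
  m6 ⊆ 0-1- [E]
  m7 ⊆ 0-1-,01-1
  m8 ⊆ 1-00,10--
  m9 ⊆ 10-- [E]
  m10 ⊆ -01-,10--
  m11 ⊆ -01-,10--
  m12 ⊆ 1-00 [E]
E = {0-1-, 01-1, 1-00, 10--}

4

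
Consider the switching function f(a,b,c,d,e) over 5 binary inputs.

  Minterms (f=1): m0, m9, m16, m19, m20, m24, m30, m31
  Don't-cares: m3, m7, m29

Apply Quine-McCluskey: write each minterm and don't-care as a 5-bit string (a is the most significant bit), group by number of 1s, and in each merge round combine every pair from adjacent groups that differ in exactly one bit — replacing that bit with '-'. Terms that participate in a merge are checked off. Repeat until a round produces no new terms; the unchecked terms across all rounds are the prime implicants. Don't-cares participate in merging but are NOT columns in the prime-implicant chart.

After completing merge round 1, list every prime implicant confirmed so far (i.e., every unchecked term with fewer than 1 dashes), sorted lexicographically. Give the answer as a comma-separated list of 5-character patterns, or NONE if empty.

[col 0] 00000*, 00011*, 00111*, 01001, 10000*, 10011*, 10100*, 11000*, 11101*, 11110*, 11111*
[col 1] -0000, -0011, 00-11, 1-000, 10-00, 111-1, 1111-
Prime implicants: -0000, -0011, 00-11, 01001, 1-000, 10-00, 111-1, 1111-

01001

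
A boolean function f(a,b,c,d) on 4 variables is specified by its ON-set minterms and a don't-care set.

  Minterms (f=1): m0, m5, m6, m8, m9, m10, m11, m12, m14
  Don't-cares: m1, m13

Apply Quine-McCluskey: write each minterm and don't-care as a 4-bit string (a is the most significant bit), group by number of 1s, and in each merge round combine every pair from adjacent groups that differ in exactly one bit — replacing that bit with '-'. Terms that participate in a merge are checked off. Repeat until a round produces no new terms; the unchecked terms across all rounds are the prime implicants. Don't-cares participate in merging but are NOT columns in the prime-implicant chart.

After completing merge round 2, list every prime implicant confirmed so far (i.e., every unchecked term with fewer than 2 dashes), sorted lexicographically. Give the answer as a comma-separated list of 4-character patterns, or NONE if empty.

size-2^0 implicants → 0000(✓)  0001(✓)  0101(✓)  0110(✓)  1000(✓)  1001(✓)  1010(✓)  1011(✓)  1100(✓)  1101(✓)  1110(✓)
size-2^1 implicants → -000(✓)  -001(✓)  -101(✓)  -110  0-01(✓)  000-(✓)  1-00(✓)  1-01(✓)  1-10(✓)  10-0(✓)  10-1(✓)  100-(✓)  101-(✓)  11-0(✓)  110-(✓)
size-2^2 implicants → --01  -00-  1--0  1-0-  10--
Unchecked terms (primes): --01, -00-, -110, 1--0, 1-0-, 10--

-110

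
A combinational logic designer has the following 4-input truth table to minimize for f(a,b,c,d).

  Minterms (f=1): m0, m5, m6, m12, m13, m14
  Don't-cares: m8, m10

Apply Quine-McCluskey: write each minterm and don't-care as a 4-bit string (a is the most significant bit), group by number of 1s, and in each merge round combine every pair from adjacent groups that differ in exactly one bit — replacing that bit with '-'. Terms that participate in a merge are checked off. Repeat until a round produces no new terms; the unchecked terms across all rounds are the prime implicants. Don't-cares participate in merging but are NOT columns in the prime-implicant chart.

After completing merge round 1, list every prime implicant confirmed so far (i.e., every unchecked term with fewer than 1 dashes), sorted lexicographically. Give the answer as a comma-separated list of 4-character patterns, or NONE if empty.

NONE

Round 0: 0000✓ 0101✓ 0110✓ 1000✓ 1010✓ 1100✓ 1101✓ 1110✓
Round 1: -000 -101 -110 1-00✓ 1-10✓ 10-0✓ 11-0✓ 110-
Round 2: 1--0
PIs = {-000, -101, -110, 1--0, 110-}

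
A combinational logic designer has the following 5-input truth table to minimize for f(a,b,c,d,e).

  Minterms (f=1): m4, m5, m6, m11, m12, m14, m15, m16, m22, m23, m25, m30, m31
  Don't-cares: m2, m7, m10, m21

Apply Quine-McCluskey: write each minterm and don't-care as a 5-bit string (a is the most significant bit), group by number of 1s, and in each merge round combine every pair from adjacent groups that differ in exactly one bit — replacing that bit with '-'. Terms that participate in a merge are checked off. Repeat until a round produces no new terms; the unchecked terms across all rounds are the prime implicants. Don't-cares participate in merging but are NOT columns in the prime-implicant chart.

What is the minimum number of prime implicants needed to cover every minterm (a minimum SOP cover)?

size-2^0 implicants → 00010(✓)  00100(✓)  00101(✓)  00110(✓)  00111(✓)  01010(✓)  01011(✓)  01100(✓)  01110(✓)  01111(✓)  10000  10101(✓)  10110(✓)  10111(✓)  11001  11110(✓)  11111(✓)
size-2^1 implicants → -0101(✓)  -0110(✓)  -0111(✓)  -1110(✓)  -1111(✓)  0-010(✓)  0-100(✓)  0-110(✓)  0-111(✓)  00-10(✓)  001-0(✓)  001-1(✓)  0010-(✓)  0011-(✓)  01-10(✓)  01-11(✓)  0101-(✓)  011-0(✓)  0111-(✓)  1-110(✓)  1-111(✓)  101-1(✓)  1011-(✓)  1111-(✓)
size-2^2 implicants → --110(✓)  --111(✓)  -01-1  -011-(✓)  -111-(✓)  0--10  0-1-0  0-11-(✓)  001--  01-1-  1-11-(✓)
size-2^3 implicants → --11-
Unchecked terms (primes): --11-, -01-1, 0--10, 0-1-0, 001--, 01-1-, 10000, 11001
Minterm coverage:
  m4 ⊆ 0-1-0,001--
  m5 ⊆ -01-1,001--
  m6 ⊆ --11-,0--10,0-1-0,001--
  m11 ⊆ 01-1- [E]
  m12 ⊆ 0-1-0 [E]
  m14 ⊆ --11-,0--10,0-1-0,01-1-
  m15 ⊆ --11-,01-1-
  m16 ⊆ 10000 [E]
  m22 ⊆ --11- [E]
  m23 ⊆ --11-,-01-1
  m25 ⊆ 11001 [E]
  m30 ⊆ --11- [E]
  m31 ⊆ --11- [E]
E = {--11-, 0-1-0, 01-1-, 10000, 11001}
Petrick residual → -01-1
Cover = cd + b'ce + a'ce' + a'bd + ab'c'd'e' + abc'd'e  |cover|=6

6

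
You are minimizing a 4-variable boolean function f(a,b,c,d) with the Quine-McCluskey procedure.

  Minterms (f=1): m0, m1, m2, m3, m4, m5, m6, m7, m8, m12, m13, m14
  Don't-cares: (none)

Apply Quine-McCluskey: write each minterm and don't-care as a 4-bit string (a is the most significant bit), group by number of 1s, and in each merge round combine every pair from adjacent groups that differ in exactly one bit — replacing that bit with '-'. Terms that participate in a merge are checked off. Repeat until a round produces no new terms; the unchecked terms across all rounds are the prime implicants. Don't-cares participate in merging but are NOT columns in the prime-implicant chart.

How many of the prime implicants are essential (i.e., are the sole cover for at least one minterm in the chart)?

4

size-2^0 implicants → 0000(✓)  0001(✓)  0010(✓)  0011(✓)  0100(✓)  0101(✓)  0110(✓)  0111(✓)  1000(✓)  1100(✓)  1101(✓)  1110(✓)
size-2^1 implicants → -000(✓)  -100(✓)  -101(✓)  -110(✓)  0-00(✓)  0-01(✓)  0-10(✓)  0-11(✓)  00-0(✓)  00-1(✓)  000-(✓)  001-(✓)  01-0(✓)  01-1(✓)  010-(✓)  011-(✓)  1-00(✓)  11-0(✓)  110-(✓)
size-2^2 implicants → --00  -1-0  -10-  0--0(✓)  0--1(✓)  0-0-(✓)  0-1-(✓)  00--(✓)  01--(✓)
size-2^3 implicants → 0---
Unchecked terms (primes): --00, -1-0, -10-, 0---
Minterm coverage:
  m0 ⊆ --00,0---
  m1 ⊆ 0--- [E]
  m2 ⊆ 0--- [E]
  m3 ⊆ 0--- [E]
  m4 ⊆ --00,-1-0,-10-,0---
  m5 ⊆ -10-,0---
  m6 ⊆ -1-0,0---
  m7 ⊆ 0--- [E]
  m8 ⊆ --00 [E]
  m12 ⊆ --00,-1-0,-10-
  m13 ⊆ -10- [E]
  m14 ⊆ -1-0 [E]
E = {--00, -1-0, -10-, 0---}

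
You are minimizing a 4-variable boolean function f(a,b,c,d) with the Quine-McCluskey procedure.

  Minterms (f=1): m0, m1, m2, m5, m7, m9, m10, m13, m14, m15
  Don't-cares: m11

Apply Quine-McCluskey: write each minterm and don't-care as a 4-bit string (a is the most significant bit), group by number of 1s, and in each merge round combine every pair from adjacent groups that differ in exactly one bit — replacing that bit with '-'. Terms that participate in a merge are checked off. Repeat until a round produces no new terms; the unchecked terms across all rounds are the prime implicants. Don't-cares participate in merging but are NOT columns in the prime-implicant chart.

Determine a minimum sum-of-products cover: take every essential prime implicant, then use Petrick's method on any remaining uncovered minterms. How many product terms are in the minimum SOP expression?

Round 0: 0000✓ 0001✓ 0010✓ 0101✓ 0111✓ 1001✓ 1010✓ 1011✓ 1101✓ 1110✓ 1111✓
Round 1: -001✓ -010 -101✓ -111✓ 0-01✓ 00-0 000- 01-1✓ 1-01✓ 1-10✓ 1-11✓ 10-1✓ 101-✓ 11-1✓ 111-✓
Round 2: --01 -1-1 1--1 1-1-
PIs = {--01, -010, -1-1, 00-0, 000-, 1--1, 1-1-}
Coverage chart:
  m0: 00-0,000-
  m1: --01,000-
  m2: -010,00-0
  m5: --01,-1-1
  m7: -1-1 ←essential
  m9: --01,1--1
  m10: -010,1-1-
  m13: --01,-1-1,1--1
  m14: 1-1- ←essential
  m15: -1-1,1--1,1-1-
Essential: -1-1, 1-1-
Petrick residual → --01, 00-0
Min cover (4 terms): c'd + bd + a'b'd' + ac

4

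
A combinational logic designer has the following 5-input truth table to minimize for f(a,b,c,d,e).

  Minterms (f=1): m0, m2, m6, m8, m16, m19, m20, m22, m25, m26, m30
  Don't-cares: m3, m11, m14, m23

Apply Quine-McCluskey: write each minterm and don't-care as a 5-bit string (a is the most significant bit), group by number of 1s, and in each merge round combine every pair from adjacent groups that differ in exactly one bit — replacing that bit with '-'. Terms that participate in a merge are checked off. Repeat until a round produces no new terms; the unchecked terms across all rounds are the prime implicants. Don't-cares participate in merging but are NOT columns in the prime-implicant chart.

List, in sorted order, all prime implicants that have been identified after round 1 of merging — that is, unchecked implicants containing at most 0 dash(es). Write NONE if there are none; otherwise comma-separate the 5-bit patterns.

Round 0: 00000✓ 00010✓ 00011✓ 00110✓ 01000✓ 01011✓ 01110✓ 10000✓ 10011✓ 10100✓ 10110✓ 10111✓ 11001 11010✓ 11110✓
Round 1: -0000 -0011 -0110✓ -1110✓ 0-000 0-011 0-110✓ 00-10 000-0 0001- 1-110✓ 10-00 10-11 101-0 1011- 11-10
Round 2: --110
PIs = {--110, -0000, -0011, 0-000, 0-011, 00-10, 000-0, 0001-, 10-00, 10-11, 101-0, 1011-, 11-10, 11001}

11001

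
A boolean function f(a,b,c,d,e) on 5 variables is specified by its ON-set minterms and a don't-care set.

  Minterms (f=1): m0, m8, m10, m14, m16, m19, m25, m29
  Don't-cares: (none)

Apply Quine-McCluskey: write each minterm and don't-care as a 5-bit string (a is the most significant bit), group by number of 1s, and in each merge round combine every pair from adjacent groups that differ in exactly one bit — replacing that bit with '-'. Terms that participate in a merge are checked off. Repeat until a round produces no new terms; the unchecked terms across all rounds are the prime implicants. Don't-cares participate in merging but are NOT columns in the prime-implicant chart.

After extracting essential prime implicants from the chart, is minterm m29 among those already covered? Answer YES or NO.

[col 0] 00000*, 01000*, 01010*, 01110*, 10000*, 10011, 11001*, 11101*
[col 1] -0000, 0-000, 01-10, 010-0, 11-01
Prime implicants: -0000, 0-000, 01-10, 010-0, 10011, 11-01
PI chart (minterm → PIs covering it):
  0 | -0000,0-000
  8 | 0-000,010-0
  10 | 01-10,010-0
  14 | 01-10  (sole → essential)
  16 | -0000  (sole → essential)
  19 | 10011  (sole → essential)
  25 | 11-01  (sole → essential)
  29 | 11-01  (sole → essential)
Essential prime implicants: -0000, 01-10, 10011, 11-01

YES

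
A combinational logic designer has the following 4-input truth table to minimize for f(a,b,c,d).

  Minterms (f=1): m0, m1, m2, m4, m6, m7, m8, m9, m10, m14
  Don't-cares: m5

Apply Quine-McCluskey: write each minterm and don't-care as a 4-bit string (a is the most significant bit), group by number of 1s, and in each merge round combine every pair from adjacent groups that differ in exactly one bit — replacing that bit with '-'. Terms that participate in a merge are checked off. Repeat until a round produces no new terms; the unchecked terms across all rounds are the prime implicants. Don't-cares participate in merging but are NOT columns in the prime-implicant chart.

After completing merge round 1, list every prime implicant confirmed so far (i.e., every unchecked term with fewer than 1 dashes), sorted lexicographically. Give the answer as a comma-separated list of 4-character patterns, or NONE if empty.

[col 0] 0000*, 0001*, 0010*, 0100*, 0101*, 0110*, 0111*, 1000*, 1001*, 1010*, 1110*
[col 1] -000*, -001*, -010*, -110*, 0-00*, 0-01*, 0-10*, 00-0*, 000-*, 01-0*, 01-1*, 010-*, 011-*, 1-10*, 10-0*, 100-*
[col 2] --10, -0-0, -00-, 0--0, 0-0-, 01--
Prime implicants: --10, -0-0, -00-, 0--0, 0-0-, 01--

NONE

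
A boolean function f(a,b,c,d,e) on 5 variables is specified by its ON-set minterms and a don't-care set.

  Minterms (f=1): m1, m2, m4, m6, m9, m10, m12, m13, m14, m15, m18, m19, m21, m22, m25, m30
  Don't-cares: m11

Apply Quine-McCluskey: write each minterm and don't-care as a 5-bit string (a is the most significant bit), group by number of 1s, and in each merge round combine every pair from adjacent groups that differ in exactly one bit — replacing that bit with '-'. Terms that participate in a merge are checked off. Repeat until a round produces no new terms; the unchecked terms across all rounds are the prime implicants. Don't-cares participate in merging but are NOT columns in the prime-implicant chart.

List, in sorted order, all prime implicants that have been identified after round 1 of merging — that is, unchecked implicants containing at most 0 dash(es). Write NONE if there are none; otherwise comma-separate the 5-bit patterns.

10101

Round 0: 00001✓ 00010✓ 00100✓ 00110✓ 01001✓ 01010✓ 01011✓ 01100✓ 01101✓ 01110✓ 01111✓ 10010✓ 10011✓ 10101 10110✓ 11001✓ 11110✓
Round 1: -0010✓ -0110✓ -1001 -1110✓ 0-001 0-010✓ 0-100✓ 0-110✓ 00-10✓ 001-0✓ 01-01✓ 01-10✓ 01-11✓ 010-1✓ 0101-✓ 011-0✓ 011-1✓ 0110-✓ 0111-✓ 1-110✓ 10-10✓ 1001-
Round 2: --110 -0-10 0--10 0-1-0 01--1 01-1- 011--
PIs = {--110, -0-10, -1001, 0--10, 0-001, 0-1-0, 01--1, 01-1-, 011--, 1001-, 10101}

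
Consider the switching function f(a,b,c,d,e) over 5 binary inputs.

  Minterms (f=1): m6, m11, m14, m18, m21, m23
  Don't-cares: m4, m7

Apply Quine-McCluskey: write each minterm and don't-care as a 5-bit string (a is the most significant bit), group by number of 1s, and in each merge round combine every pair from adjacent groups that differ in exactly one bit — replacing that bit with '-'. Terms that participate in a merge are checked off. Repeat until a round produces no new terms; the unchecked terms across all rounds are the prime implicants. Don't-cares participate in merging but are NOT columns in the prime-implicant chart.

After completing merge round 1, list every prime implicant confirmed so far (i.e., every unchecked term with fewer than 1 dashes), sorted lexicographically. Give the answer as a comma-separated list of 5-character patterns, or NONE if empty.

[col 0] 00100*, 00110*, 00111*, 01011, 01110*, 10010, 10101*, 10111*
[col 1] -0111, 0-110, 001-0, 0011-, 101-1
Prime implicants: -0111, 0-110, 001-0, 0011-, 01011, 10010, 101-1

01011, 10010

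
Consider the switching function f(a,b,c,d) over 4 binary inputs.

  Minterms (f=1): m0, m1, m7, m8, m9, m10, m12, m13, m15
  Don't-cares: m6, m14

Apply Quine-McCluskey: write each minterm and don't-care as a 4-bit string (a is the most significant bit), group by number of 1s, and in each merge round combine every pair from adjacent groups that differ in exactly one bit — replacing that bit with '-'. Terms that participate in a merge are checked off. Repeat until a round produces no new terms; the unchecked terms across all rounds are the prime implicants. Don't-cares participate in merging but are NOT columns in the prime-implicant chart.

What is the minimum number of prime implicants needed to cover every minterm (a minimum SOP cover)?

[col 0] 0000*, 0001*, 0110*, 0111*, 1000*, 1001*, 1010*, 1100*, 1101*, 1110*, 1111*
[col 1] -000*, -001*, -110*, -111*, 000-*, 011-*, 1-00*, 1-01*, 1-10*, 10-0*, 100-*, 11-0*, 11-1*, 110-*, 111-*
[col 2] -00-, -11-, 1--0, 1-0-, 11--
Prime implicants: -00-, -11-, 1--0, 1-0-, 11--
PI chart (minterm → PIs covering it):
  0 | -00-  (sole → essential)
  1 | -00-  (sole → essential)
  7 | -11-  (sole → essential)
  8 | -00-,1--0,1-0-
  9 | -00-,1-0-
  10 | 1--0  (sole → essential)
  12 | 1--0,1-0-,11--
  13 | 1-0-,11--
  15 | -11-,11--
Essential prime implicants: -00-, -11-, 1--0
Petrick residual → 1-0-
Minimum SOP uses 4 PIs: b'c' + bc + ad' + ac'

4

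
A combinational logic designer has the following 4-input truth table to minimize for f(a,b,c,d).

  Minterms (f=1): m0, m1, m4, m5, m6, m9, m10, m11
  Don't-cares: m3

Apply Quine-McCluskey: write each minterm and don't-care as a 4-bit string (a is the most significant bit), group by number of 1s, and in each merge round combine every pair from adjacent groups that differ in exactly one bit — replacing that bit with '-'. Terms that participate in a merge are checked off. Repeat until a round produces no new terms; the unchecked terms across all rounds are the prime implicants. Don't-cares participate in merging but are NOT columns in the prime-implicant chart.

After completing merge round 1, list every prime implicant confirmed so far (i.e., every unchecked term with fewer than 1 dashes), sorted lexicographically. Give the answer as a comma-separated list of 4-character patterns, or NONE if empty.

NONE

[col 0] 0000*, 0001*, 0011*, 0100*, 0101*, 0110*, 1001*, 1010*, 1011*
[col 1] -001*, -011*, 0-00*, 0-01*, 00-1*, 000-*, 01-0, 010-*, 10-1*, 101-
[col 2] -0-1, 0-0-
Prime implicants: -0-1, 0-0-, 01-0, 101-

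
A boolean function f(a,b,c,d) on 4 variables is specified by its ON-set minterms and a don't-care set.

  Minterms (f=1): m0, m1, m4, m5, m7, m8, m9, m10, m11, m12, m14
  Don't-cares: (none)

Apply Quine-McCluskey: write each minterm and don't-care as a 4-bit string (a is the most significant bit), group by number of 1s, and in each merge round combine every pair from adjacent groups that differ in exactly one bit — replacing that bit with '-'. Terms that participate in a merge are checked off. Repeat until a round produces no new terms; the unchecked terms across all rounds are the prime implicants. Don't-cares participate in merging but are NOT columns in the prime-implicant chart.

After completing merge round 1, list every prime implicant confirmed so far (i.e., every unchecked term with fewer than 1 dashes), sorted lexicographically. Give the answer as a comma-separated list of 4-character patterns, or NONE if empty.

size-2^0 implicants → 0000(✓)  0001(✓)  0100(✓)  0101(✓)  0111(✓)  1000(✓)  1001(✓)  1010(✓)  1011(✓)  1100(✓)  1110(✓)
size-2^1 implicants → -000(✓)  -001(✓)  -100(✓)  0-00(✓)  0-01(✓)  000-(✓)  01-1  010-(✓)  1-00(✓)  1-10(✓)  10-0(✓)  10-1(✓)  100-(✓)  101-(✓)  11-0(✓)
size-2^2 implicants → --00  -00-  0-0-  1--0  10--
Unchecked terms (primes): --00, -00-, 0-0-, 01-1, 1--0, 10--

NONE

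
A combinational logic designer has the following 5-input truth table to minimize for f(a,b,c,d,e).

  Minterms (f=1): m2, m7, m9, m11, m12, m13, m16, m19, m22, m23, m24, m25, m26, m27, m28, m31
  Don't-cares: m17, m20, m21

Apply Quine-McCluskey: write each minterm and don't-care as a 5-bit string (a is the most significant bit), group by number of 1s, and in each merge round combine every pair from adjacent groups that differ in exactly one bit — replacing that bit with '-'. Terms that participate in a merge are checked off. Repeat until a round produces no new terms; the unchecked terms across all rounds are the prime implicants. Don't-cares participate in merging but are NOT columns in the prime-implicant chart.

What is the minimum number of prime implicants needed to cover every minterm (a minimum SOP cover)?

Round 0: 00010 00111✓ 01001✓ 01011✓ 01100✓ 01101✓ 10000✓ 10001✓ 10011✓ 10100✓ 10101✓ 10110✓ 10111✓ 11000✓ 11001✓ 11010✓ 11011✓ 11100✓ 11111✓
Round 1: -0111 -1001✓ -1011✓ -1100 01-01 010-1✓ 0110- 1-000✓ 1-001✓ 1-011✓ 1-100✓ 1-111✓ 10-00✓ 10-01✓ 10-11✓ 100-1✓ 1000-✓ 101-0✓ 101-1✓ 1010-✓ 1011-✓ 11-00✓ 11-11✓ 110-0✓ 110-1✓ 1100-✓ 1101-✓
Round 2: -10-1 1--00 1--11 1-0-1 1-00- 10--1 10-0- 101-- 110--
PIs = {-0111, -10-1, -1100, 00010, 01-01, 0110-, 1--00, 1--11, 1-0-1, 1-00-, 10--1, 10-0-, 101--, 110--}
Coverage chart:
  m2: 00010 ←essential
  m7: -0111 ←essential
  m9: -10-1,01-01
  m11: -10-1 ←essential
  m12: -1100,0110-
  m13: 01-01,0110-
  m16: 1--00,1-00-,10-0-
  m19: 1--11,1-0-1,10--1
  m22: 101-- ←essential
  m23: -0111,1--11,10--1,101--
  m24: 1--00,1-00-,110--
  m25: -10-1,1-0-1,1-00-,110--
  m26: 110-- ←essential
  m27: -10-1,1--11,1-0-1,110--
  m28: -1100,1--00
  m31: 1--11 ←essential
Essential: -0111, -10-1, 00010, 1--11, 101--, 110--
Petrick residual → 0110-, 1--00
Min cover (8 terms): b'cde + bc'e + a'b'c'de' + a'bcd' + ad'e' + ade + ab'c + abc'

8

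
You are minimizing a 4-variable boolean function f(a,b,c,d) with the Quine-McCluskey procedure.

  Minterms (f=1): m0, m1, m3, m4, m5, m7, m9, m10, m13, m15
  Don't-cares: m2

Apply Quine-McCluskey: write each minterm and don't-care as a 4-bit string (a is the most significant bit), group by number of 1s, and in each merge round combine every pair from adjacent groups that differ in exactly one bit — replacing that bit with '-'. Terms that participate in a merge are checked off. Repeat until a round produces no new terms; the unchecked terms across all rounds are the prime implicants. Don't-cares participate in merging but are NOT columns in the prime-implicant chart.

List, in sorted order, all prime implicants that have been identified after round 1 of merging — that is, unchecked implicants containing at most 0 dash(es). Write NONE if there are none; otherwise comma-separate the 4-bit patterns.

size-2^0 implicants → 0000(✓)  0001(✓)  0010(✓)  0011(✓)  0100(✓)  0101(✓)  0111(✓)  1001(✓)  1010(✓)  1101(✓)  1111(✓)
size-2^1 implicants → -001(✓)  -010  -101(✓)  -111(✓)  0-00(✓)  0-01(✓)  0-11(✓)  00-0(✓)  00-1(✓)  000-(✓)  001-(✓)  01-1(✓)  010-(✓)  1-01(✓)  11-1(✓)
size-2^2 implicants → --01  -1-1  0--1  0-0-  00--
Unchecked terms (primes): --01, -010, -1-1, 0--1, 0-0-, 00--

NONE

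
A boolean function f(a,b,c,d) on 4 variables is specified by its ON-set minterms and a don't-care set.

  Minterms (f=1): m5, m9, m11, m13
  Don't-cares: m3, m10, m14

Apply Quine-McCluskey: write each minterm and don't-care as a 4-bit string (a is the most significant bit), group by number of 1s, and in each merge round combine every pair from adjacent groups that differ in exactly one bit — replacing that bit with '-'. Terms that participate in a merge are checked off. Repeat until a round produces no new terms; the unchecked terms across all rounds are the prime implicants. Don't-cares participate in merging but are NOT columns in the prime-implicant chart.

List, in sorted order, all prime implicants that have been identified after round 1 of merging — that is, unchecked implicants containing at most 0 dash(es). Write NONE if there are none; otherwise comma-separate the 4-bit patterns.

[col 0] 0011*, 0101*, 1001*, 1010*, 1011*, 1101*, 1110*
[col 1] -011, -101, 1-01, 1-10, 10-1, 101-
Prime implicants: -011, -101, 1-01, 1-10, 10-1, 101-

NONE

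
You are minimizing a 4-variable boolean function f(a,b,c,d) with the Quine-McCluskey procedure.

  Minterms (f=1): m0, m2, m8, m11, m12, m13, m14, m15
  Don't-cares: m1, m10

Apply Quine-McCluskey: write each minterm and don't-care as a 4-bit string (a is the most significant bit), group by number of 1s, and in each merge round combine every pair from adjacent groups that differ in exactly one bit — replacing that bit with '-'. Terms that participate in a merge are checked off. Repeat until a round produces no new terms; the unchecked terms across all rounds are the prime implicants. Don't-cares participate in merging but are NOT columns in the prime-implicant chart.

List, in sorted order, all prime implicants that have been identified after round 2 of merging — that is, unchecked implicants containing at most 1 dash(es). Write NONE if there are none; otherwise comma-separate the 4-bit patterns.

[col 0] 0000*, 0001*, 0010*, 1000*, 1010*, 1011*, 1100*, 1101*, 1110*, 1111*
[col 1] -000*, -010*, 00-0*, 000-, 1-00*, 1-10*, 1-11*, 10-0*, 101-*, 11-0*, 11-1*, 110-*, 111-*
[col 2] -0-0, 1--0, 1-1-, 11--
Prime implicants: -0-0, 000-, 1--0, 1-1-, 11--

000-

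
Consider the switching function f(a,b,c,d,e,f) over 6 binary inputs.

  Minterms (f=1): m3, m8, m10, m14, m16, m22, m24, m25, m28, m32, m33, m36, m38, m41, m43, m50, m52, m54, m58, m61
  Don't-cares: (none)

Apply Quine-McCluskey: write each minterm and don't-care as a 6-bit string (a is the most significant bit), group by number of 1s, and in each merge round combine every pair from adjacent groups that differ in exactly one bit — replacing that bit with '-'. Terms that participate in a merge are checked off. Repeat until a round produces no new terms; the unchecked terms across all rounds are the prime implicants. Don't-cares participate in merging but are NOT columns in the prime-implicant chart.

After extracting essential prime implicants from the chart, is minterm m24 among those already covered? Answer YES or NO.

Round 0: 000011 001000✓ 001010✓ 001110✓ 010000✓ 010110✓ 011000✓ 011001✓ 011100✓ 100000✓ 100001✓ 100100✓ 100110✓ 101001✓ 101011✓ 110010✓ 110100✓ 110110✓ 111010✓ 111101
Round 1: -10110 0-1000 001-10 0010-0 01-000 011-00 01100- 1-0100✓ 1-0110✓ 10-001 100-00 10000- 1001-0✓ 1010-1 11-010 110-10 1101-0✓
Round 2: 1-01-0
PIs = {-10110, 0-1000, 000011, 001-10, 0010-0, 01-000, 011-00, 01100-, 1-01-0, 10-001, 100-00, 10000-, 1010-1, 11-010, 110-10, 111101}
Coverage chart:
  m3: 000011 ←essential
  m8: 0-1000,0010-0
  m10: 001-10,0010-0
  m14: 001-10 ←essential
  m16: 01-000 ←essential
  m22: -10110 ←essential
  m24: 0-1000,01-000,011-00,01100-
  m25: 01100- ←essential
  m28: 011-00 ←essential
  m32: 100-00,10000-
  m33: 10-001,10000-
  m36: 1-01-0,100-00
  m38: 1-01-0 ←essential
  m41: 10-001,1010-1
  m43: 1010-1 ←essential
  m50: 11-010,110-10
  m52: 1-01-0 ←essential
  m54: -10110,1-01-0,110-10
  m58: 11-010 ←essential
  m61: 111101 ←essential
Essential: -10110, 000011, 001-10, 01-000, 011-00, 01100-, 1-01-0, 1010-1, 11-010, 111101

YES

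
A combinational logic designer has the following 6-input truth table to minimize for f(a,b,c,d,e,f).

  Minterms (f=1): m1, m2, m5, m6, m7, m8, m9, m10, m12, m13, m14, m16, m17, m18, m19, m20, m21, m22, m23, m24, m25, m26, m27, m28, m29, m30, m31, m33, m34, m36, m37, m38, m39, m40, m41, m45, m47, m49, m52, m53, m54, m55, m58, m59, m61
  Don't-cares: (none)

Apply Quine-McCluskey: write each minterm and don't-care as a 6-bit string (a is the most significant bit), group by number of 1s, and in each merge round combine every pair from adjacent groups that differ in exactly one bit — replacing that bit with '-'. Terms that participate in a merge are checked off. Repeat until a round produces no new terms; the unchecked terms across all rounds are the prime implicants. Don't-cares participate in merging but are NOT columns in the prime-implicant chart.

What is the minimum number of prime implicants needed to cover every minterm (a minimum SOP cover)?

10

Round 0: 000001✓ 000010✓ 000101✓ 000110✓ 000111✓ 001000✓ 001001✓ 001010✓ 001100✓ 001101✓ 001110✓ 010000✓ 010001✓ 010010✓ 010011✓ 010100✓ 010101✓ 010110✓ 010111✓ 011000✓ 011001✓ 011010✓ 011011✓ 011100✓ 011101✓ 011110✓ 011111✓ 100001✓ 100010✓ 100100✓ 100101✓ 100110✓ 100111✓ 101000✓ 101001✓ 101101✓ 101111✓ 110001✓ 110100✓ 110101✓ 110110✓ 110111✓ 111010✓ 111011✓ 111101✓
Round 1: -00001✓ -00010✓ -00101✓ -00110✓ -00111✓ -01000✓ -01001✓ -01101✓ -10001✓ -10100✓ -10101✓ -10110✓ -10111✓ -11010✓ -11011✓ -11101✓ 0-0001✓ 0-0010✓ 0-0101✓ 0-0110✓ 0-0111✓ 0-1000✓ 0-1001✓ 0-1010✓ 0-1100✓ 0-1101✓ 0-1110✓ 00-001✓ 00-010✓ 00-101✓ 00-110✓ 000-01✓ 000-10✓ 0001-1✓ 00011-✓ 001-00✓ 001-01✓ 001-10✓ 0010-0✓ 00100-✓ 0011-0✓ 00110-✓ 01-000✓ 01-001✓ 01-010✓ 01-011✓ 01-100✓ 01-101✓ 01-110✓ 01-111✓ 010-00✓ 010-01✓ 010-10✓ 010-11✓ 0100-0✓ 0100-1✓ 01000-✓ 01001-✓ 0101-0✓ 0101-1✓ 01010-✓ 01011-✓ 011-00✓ 011-01✓ 011-10✓ 011-11✓ 0110-0✓ 0110-1✓ 01100-✓ 01101-✓ 0111-0✓ 0111-1✓ 01110-✓ 01111-✓ 1-0001✓ 1-0100✓ 1-0101✓ 1-0110✓ 1-0111✓ 1-1101✓ 10-001✓ 10-101✓ 10-111✓ 100-01✓ 100-10✓ 1001-0✓ 1001-1✓ 10010-✓ 10011-✓ 101-01✓ 10100-✓ 1011-1✓ 11-101✓ 110-01✓ 1101-0✓ 1101-1✓ 11010-✓ 11011-✓ 11101-✓
Round 2: --0001✓ --0101✓ --0110✓ --0111✓ --1101✓ -0-001✓ -0-101✓ -00-01✓ -00-10 -001-1✓ -0011-✓ -01-01✓ -0100- -1-101✓ -10-01✓ -101-0✓ -101-1✓ -1010-✓ -1011-✓ -1101- 0--001✓ 0--010✓ 0--101✓ 0--110✓ 0-0-01✓ 0-0-10✓ 0-01-1✓ 0-011-✓ 0-1-00✓ 0-1-01✓ 0-1-10✓ 0-10-0✓ 0-100-✓ 0-11-0✓ 0-110-✓ 00--01✓ 00--10✓ 001--0✓ 001-0-✓ 01--00✓ 01--01✓ 01--10✓ 01--11✓ 01-0-0✓ 01-0-1✓ 01-00-✓ 01-01-✓ 01-1-0✓ 01-1-1✓ 01-10-✓ 01-11-✓ 010--0✓ 010--1✓ 010-0-✓ 010-1-✓ 0100--✓ 0101--✓ 011--0✓ 011--1✓ 011-0-✓ 011-1-✓ 0110--✓ 0111--✓ 1--101✓ 1-0-01✓ 1-01-0✓ 1-01-1✓ 1-010-✓ 1-011-✓ 10--01✓ 10-1-1 1001--✓ 1101--✓
Round 3: ---101 --0-01 --01-1 --011- -0--01 -101-- 0---01 0---10 0-1--0 0-1-0- 01---0✓ 01---1✓ 01--0-✓ 01--1-✓ 01-0--✓ 01-1--✓ 010---✓ 011---✓ 1-01--
Round 4: 01----
PIs = {---101, --0-01, --01-1, --011-, -0--01, -00-10, -0100-, -101--, -1101-, 0---01, 0---10, 0-1--0, 0-1-0-, 01----, 1-01--, 10-1-1}
Coverage chart:
  m1: --0-01,-0--01,0---01
  m2: -00-10,0---10
  m5: ---101,--0-01,--01-1,-0--01,0---01
  m6: --011-,-00-10,0---10
  m7: --01-1,--011-
  m8: -0100-,0-1--0,0-1-0-
  m9: -0--01,-0100-,0---01,0-1-0-
  m10: 0---10,0-1--0
  m12: 0-1--0,0-1-0-
  m13: ---101,-0--01,0---01,0-1-0-
  m14: 0---10,0-1--0
  m16: 01---- ←essential
  m17: --0-01,0---01,01----
  m18: 0---10,01----
  m19: 01---- ←essential
  m20: -101--,01----
  m21: ---101,--0-01,--01-1,-101--,0---01,01----
  m22: --011-,-101--,0---10,01----
  m23: --01-1,--011-,-101--,01----
  m24: 0-1--0,0-1-0-,01----
  m25: 0---01,0-1-0-,01----
  m26: -1101-,0---10,0-1--0,01----
  m27: -1101-,01----
  m28: 0-1--0,0-1-0-,01----
  m29: ---101,0---01,0-1-0-,01----
  m30: 0---10,0-1--0,01----
  m31: 01---- ←essential
  m33: --0-01,-0--01
  m34: -00-10 ←essential
  m36: 1-01-- ←essential
  m37: ---101,--0-01,--01-1,-0--01,1-01--,10-1-1
  m38: --011-,-00-10,1-01--
  m39: --01-1,--011-,1-01--,10-1-1
  m40: -0100- ←essential
  m41: -0--01,-0100-
  m45: ---101,-0--01,10-1-1
  m47: 10-1-1 ←essential
  m49: --0-01 ←essential
  m52: -101--,1-01--
  m53: ---101,--0-01,--01-1,-101--,1-01--
  m54: --011-,-101--,1-01--
  m55: --01-1,--011-,-101--,1-01--
  m58: -1101- ←essential
  m59: -1101- ←essential
  m61: ---101 ←essential
Essential: ---101, --0-01, -00-10, -0100-, -1101-, 01----, 1-01--, 10-1-1
Petrick residual → --01-1, 0-1--0
Min cover (10 terms): de'f + c'e'f + c'df + b'c'ef' + b'cd'e' + bcd'e + a'cf' + a'b + ac'd + ab'df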